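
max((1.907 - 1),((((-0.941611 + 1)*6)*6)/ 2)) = 1.051002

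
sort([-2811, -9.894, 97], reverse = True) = [97, -9.894, -2811]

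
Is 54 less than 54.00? No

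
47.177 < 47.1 False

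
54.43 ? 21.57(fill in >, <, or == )>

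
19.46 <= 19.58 True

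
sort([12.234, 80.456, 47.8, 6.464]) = [6.464, 12.234, 47.8, 80.456]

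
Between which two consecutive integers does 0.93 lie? 0 and 1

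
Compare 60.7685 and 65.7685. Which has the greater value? 65.7685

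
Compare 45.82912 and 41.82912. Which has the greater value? 45.82912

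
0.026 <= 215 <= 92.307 False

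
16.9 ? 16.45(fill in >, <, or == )>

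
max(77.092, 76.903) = 77.092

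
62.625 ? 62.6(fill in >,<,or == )>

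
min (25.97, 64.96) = 25.97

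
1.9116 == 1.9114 False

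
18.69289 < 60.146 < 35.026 False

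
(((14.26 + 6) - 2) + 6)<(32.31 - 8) True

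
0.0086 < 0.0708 True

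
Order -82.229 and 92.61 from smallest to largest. -82.229,92.61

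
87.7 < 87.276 False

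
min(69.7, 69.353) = 69.353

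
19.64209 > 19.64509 False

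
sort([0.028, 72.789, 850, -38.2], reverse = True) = [850, 72.789, 0.028, -38.2]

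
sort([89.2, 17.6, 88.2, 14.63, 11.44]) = [11.44, 14.63, 17.6, 88.2, 89.2]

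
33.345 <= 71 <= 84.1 True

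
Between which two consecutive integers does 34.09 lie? 34 and 35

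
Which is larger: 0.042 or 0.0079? 0.042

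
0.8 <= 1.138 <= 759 True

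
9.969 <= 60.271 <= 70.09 True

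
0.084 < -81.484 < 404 False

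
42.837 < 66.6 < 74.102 True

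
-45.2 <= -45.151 True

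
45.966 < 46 True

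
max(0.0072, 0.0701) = 0.0701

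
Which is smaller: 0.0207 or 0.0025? 0.0025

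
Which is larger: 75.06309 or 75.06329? 75.06329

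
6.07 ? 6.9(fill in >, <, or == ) <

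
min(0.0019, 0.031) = 0.0019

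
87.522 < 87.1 False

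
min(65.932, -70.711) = -70.711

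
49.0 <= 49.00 True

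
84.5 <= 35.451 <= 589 False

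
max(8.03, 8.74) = 8.74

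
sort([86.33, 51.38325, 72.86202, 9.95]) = [9.95, 51.38325, 72.86202, 86.33]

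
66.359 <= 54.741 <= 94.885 False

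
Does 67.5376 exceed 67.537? Yes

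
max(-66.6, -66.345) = -66.345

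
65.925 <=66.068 True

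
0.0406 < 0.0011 False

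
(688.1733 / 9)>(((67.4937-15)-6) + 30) False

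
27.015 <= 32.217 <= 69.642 True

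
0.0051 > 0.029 False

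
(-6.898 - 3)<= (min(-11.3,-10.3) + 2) True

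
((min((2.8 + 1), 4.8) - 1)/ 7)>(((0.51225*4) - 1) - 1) True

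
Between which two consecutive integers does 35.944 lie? 35 and 36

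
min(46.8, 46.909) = 46.8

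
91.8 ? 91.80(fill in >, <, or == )==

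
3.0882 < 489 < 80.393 False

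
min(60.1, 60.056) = 60.056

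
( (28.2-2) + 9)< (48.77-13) True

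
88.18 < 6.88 False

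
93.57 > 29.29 True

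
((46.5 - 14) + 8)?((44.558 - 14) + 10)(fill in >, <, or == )<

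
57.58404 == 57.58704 False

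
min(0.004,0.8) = 0.004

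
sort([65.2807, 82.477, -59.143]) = [-59.143, 65.2807, 82.477]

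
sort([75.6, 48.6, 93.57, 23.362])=[23.362, 48.6, 75.6, 93.57]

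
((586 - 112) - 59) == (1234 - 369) False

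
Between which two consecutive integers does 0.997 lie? 0 and 1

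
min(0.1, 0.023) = 0.023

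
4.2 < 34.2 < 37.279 True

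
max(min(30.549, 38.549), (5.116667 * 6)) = 30.700002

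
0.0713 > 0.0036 True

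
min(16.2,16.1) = 16.1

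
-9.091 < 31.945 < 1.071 False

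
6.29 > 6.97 False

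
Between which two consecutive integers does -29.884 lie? -30 and -29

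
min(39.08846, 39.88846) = 39.08846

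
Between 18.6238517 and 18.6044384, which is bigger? 18.6238517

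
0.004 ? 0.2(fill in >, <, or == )<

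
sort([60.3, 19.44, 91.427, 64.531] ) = [19.44, 60.3, 64.531, 91.427]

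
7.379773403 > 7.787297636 False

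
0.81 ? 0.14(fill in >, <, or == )>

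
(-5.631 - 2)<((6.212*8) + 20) True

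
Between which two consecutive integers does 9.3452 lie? 9 and 10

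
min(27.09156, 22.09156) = 22.09156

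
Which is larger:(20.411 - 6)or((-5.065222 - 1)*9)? (20.411 - 6)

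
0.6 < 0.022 False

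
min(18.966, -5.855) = -5.855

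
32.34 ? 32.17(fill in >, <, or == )>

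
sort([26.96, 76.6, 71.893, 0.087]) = [0.087, 26.96, 71.893, 76.6]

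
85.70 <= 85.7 True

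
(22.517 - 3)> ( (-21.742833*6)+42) True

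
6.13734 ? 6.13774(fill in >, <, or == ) <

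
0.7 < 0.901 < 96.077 True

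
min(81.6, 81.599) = 81.599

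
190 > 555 False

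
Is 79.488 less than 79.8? Yes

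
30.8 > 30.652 True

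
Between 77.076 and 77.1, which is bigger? 77.1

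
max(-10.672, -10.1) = -10.1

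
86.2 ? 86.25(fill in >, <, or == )<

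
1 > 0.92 True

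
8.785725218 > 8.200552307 True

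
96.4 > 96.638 False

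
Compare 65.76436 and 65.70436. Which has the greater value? 65.76436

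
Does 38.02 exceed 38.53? No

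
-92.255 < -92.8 False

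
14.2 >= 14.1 True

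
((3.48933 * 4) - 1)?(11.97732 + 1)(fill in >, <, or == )<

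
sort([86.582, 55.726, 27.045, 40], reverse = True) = [86.582, 55.726, 40, 27.045]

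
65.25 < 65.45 True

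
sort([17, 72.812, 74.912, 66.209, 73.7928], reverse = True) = [74.912, 73.7928, 72.812, 66.209, 17]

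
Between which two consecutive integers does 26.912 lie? 26 and 27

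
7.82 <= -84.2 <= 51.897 False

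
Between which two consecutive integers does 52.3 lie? 52 and 53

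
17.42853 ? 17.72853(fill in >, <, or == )<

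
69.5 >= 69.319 True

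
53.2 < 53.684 True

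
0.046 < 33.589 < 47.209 True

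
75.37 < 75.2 False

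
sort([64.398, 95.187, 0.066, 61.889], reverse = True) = [95.187, 64.398, 61.889, 0.066]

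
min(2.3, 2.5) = 2.3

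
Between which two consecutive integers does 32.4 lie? 32 and 33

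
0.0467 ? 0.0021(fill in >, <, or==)>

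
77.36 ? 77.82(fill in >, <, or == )<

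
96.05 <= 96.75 True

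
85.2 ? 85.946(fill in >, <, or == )<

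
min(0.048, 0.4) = 0.048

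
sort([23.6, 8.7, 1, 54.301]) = [1, 8.7, 23.6, 54.301]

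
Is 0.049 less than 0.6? Yes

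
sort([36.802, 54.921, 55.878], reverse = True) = [55.878, 54.921, 36.802]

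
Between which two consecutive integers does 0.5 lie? 0 and 1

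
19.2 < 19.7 True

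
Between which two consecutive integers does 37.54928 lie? 37 and 38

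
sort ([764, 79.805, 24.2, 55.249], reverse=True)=[764, 79.805, 55.249, 24.2]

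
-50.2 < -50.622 False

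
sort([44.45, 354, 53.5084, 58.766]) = [44.45, 53.5084, 58.766, 354]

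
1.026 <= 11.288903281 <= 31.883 True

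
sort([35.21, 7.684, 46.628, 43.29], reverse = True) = [46.628, 43.29, 35.21, 7.684]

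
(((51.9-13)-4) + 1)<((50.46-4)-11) False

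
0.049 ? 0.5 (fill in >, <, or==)<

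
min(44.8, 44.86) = 44.8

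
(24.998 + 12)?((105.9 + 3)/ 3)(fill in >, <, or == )>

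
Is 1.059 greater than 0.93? Yes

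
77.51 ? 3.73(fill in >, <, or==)>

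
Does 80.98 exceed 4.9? Yes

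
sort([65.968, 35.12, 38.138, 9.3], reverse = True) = [65.968, 38.138, 35.12, 9.3]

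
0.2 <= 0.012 False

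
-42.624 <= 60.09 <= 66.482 True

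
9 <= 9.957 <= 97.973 True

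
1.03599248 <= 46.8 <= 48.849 True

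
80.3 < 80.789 True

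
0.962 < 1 True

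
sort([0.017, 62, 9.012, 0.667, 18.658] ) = [0.017, 0.667, 9.012, 18.658, 62]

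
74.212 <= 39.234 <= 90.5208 False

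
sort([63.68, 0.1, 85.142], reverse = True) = [85.142, 63.68, 0.1]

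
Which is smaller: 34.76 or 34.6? 34.6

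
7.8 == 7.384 False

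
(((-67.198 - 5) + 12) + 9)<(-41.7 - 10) False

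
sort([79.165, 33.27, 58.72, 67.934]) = [33.27, 58.72, 67.934, 79.165]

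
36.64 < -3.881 False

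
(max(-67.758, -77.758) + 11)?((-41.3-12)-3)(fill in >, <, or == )<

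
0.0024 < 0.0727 True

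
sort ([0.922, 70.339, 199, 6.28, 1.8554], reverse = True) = [199, 70.339, 6.28, 1.8554, 0.922]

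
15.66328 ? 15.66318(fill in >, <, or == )>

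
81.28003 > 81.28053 False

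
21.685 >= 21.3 True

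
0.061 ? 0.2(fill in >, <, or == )<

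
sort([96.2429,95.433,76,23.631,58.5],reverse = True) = [96.2429,95.433,76,58.5,23.631]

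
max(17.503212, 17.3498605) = 17.503212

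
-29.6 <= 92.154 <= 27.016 False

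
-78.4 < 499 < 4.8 False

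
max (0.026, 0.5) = 0.5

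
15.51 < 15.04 False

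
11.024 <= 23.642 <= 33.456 True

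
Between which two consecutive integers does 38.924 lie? 38 and 39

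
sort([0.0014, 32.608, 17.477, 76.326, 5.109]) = [0.0014, 5.109, 17.477, 32.608, 76.326]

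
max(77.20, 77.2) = 77.2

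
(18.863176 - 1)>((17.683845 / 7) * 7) True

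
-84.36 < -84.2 True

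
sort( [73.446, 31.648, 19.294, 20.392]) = [19.294, 20.392, 31.648, 73.446]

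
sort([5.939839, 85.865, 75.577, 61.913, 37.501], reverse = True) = [85.865, 75.577, 61.913, 37.501, 5.939839]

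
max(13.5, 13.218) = 13.5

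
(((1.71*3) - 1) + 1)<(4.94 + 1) True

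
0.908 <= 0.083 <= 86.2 False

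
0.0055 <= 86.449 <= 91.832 True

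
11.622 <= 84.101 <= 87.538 True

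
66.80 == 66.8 True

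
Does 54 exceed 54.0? No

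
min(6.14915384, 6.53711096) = 6.14915384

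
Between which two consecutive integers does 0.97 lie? 0 and 1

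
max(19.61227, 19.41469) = 19.61227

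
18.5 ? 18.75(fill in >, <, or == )<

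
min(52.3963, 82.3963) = 52.3963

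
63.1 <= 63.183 True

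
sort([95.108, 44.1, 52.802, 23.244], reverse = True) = [95.108, 52.802, 44.1, 23.244]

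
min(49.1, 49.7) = 49.1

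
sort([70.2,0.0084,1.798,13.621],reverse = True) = [70.2,13.621,1.798,0.0084]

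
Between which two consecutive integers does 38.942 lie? 38 and 39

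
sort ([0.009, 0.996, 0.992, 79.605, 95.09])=[0.009, 0.992, 0.996, 79.605, 95.09]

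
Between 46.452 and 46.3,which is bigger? 46.452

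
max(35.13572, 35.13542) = 35.13572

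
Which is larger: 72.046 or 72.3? 72.3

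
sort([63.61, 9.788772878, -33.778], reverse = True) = [63.61, 9.788772878, -33.778]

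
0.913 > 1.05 False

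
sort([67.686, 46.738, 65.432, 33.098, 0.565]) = [0.565, 33.098, 46.738, 65.432, 67.686]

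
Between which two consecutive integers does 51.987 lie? 51 and 52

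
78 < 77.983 False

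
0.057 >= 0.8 False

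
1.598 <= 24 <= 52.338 True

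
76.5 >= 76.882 False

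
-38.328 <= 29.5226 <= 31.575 True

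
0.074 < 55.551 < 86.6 True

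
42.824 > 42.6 True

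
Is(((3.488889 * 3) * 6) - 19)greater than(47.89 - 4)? No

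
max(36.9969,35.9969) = 36.9969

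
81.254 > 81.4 False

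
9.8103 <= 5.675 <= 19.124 False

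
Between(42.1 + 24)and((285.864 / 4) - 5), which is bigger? ((285.864 / 4) - 5)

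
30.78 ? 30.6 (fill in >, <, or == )>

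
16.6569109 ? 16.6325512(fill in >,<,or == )>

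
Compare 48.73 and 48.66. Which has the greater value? 48.73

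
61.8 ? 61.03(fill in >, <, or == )>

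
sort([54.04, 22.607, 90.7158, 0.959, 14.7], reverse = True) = [90.7158, 54.04, 22.607, 14.7, 0.959]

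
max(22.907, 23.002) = 23.002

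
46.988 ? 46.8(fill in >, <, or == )>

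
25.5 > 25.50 False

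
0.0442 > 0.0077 True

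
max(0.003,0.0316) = 0.0316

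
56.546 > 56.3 True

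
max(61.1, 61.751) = 61.751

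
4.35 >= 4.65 False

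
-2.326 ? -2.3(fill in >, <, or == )<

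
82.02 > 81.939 True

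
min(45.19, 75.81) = 45.19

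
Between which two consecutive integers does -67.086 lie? -68 and -67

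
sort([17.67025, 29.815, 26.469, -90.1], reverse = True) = [29.815, 26.469, 17.67025, -90.1]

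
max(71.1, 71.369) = 71.369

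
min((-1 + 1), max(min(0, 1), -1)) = 0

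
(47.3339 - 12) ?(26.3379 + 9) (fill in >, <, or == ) <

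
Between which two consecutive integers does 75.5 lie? 75 and 76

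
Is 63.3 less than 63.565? Yes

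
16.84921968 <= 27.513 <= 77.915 True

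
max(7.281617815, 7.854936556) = 7.854936556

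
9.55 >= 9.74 False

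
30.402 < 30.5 True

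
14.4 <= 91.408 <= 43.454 False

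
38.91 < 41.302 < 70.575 True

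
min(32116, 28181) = 28181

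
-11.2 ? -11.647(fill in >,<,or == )>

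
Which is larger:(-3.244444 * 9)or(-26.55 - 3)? (-3.244444 * 9)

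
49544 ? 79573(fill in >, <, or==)<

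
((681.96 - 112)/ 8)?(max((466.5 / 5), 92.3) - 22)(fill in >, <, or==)<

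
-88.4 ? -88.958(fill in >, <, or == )>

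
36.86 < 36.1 False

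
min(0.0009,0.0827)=0.0009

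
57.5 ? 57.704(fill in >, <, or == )<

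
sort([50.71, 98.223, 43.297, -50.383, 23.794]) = [-50.383, 23.794, 43.297, 50.71, 98.223]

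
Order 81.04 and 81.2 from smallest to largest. 81.04, 81.2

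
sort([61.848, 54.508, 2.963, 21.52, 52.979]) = [2.963, 21.52, 52.979, 54.508, 61.848]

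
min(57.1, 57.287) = 57.1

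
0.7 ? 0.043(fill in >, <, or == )>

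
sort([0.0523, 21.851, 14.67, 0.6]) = [0.0523, 0.6, 14.67, 21.851]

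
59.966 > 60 False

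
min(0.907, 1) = 0.907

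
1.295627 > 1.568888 False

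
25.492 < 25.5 True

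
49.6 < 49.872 True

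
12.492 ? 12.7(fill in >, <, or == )<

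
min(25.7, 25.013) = 25.013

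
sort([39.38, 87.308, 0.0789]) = [0.0789, 39.38, 87.308]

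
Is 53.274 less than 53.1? No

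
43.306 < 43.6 True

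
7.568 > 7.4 True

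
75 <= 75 True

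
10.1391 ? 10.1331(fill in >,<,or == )>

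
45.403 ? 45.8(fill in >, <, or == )<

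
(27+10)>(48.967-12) True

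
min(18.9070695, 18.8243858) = 18.8243858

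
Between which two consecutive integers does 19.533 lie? 19 and 20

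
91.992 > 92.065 False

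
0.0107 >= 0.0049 True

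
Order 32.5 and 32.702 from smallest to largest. 32.5, 32.702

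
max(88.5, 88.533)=88.533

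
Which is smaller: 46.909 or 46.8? 46.8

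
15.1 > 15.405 False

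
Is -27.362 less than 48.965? Yes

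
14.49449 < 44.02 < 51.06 True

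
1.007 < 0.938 False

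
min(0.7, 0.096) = 0.096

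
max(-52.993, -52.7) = -52.7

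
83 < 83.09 True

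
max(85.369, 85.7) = 85.7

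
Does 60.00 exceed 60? No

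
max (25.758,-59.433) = 25.758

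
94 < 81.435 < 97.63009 False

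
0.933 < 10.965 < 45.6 True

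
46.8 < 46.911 True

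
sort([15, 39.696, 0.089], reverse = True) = [39.696, 15, 0.089]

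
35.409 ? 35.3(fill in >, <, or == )>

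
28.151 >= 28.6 False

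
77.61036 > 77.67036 False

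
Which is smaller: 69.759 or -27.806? -27.806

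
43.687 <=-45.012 False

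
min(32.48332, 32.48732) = 32.48332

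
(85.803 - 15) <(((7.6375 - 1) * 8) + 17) False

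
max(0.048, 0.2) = 0.2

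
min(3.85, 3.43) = 3.43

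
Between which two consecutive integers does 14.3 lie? 14 and 15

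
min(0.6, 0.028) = 0.028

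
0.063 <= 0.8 True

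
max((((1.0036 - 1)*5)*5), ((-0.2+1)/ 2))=0.4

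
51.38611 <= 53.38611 True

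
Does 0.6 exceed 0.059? Yes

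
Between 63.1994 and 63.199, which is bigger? 63.1994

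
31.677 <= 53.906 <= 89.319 True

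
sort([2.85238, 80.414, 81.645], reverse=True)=[81.645, 80.414, 2.85238]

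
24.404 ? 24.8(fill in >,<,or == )<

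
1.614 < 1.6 False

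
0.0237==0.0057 False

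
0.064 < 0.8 True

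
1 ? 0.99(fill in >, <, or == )>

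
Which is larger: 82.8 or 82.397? 82.8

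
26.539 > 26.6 False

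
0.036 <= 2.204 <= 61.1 True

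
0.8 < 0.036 False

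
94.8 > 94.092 True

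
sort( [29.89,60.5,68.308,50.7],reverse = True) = [68.308,60.5,50.7,29.89]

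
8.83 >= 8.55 True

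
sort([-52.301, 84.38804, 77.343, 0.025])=[-52.301, 0.025, 77.343, 84.38804]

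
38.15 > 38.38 False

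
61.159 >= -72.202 True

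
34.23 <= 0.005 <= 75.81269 False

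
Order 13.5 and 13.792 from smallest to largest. 13.5, 13.792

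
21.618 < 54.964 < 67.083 True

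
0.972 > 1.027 False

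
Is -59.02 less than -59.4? No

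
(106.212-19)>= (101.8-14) False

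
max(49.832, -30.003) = 49.832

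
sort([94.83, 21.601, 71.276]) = [21.601, 71.276, 94.83]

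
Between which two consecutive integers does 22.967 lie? 22 and 23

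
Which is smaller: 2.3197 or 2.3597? 2.3197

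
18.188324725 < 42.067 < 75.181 True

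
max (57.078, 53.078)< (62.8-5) True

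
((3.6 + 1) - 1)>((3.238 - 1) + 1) True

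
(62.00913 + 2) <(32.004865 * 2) True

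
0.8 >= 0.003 True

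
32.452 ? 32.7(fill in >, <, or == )<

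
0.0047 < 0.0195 True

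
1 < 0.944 False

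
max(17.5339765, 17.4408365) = 17.5339765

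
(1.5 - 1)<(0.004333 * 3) False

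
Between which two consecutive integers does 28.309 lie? 28 and 29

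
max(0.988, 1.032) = 1.032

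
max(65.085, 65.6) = 65.6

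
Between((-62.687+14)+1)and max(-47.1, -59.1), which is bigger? max(-47.1, -59.1)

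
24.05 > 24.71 False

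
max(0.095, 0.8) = 0.8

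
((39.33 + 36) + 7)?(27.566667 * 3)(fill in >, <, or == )<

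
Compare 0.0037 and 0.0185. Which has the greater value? 0.0185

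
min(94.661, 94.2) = 94.2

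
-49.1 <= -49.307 False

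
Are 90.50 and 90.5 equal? Yes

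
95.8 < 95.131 False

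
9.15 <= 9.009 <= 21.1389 False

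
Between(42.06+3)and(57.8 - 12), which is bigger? (57.8 - 12)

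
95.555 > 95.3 True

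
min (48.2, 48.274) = 48.2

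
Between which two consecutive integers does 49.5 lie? 49 and 50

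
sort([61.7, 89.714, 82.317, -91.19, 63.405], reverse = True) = [89.714, 82.317, 63.405, 61.7, -91.19]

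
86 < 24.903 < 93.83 False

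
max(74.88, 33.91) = 74.88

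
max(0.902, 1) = 1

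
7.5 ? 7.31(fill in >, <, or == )>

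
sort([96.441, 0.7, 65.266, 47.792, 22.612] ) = [0.7, 22.612, 47.792, 65.266, 96.441]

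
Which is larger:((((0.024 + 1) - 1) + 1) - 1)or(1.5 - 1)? (1.5 - 1)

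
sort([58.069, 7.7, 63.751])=[7.7, 58.069, 63.751]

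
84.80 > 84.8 False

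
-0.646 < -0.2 True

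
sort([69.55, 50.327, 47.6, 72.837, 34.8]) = [34.8, 47.6, 50.327, 69.55, 72.837]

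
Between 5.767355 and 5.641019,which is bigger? 5.767355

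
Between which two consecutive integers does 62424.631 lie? 62424 and 62425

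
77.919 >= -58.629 True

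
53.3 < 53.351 True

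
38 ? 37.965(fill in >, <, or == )>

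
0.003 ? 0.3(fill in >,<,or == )<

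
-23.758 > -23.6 False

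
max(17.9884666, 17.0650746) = 17.9884666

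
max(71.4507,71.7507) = 71.7507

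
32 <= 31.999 False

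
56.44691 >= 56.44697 False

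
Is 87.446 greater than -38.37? Yes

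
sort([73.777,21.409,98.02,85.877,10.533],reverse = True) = [98.02,85.877,73.777,21.409,10.533]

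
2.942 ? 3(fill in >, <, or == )<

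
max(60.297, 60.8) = 60.8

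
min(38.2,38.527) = 38.2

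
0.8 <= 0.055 False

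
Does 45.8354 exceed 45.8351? Yes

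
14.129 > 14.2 False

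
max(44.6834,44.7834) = 44.7834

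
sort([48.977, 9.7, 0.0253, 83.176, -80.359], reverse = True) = [83.176, 48.977, 9.7, 0.0253, -80.359]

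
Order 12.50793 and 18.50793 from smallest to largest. 12.50793, 18.50793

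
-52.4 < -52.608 False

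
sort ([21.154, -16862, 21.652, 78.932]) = [-16862, 21.154, 21.652, 78.932]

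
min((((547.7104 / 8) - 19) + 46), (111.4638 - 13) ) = 95.4638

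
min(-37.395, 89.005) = -37.395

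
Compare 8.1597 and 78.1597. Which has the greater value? 78.1597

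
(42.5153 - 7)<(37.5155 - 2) True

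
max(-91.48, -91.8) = -91.48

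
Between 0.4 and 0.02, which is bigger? 0.4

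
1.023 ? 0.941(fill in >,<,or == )>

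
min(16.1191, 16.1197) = 16.1191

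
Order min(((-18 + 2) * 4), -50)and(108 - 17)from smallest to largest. min(((-18 + 2) * 4), -50), (108 - 17)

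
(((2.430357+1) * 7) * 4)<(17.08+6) False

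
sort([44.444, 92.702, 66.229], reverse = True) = [92.702, 66.229, 44.444]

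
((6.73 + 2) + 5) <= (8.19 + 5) False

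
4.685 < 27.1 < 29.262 True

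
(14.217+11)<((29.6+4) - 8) True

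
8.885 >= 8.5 True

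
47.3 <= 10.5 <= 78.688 False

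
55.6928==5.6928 False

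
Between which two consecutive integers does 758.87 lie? 758 and 759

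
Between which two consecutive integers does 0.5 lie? 0 and 1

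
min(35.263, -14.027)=-14.027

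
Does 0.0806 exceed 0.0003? Yes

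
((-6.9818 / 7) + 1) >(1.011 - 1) False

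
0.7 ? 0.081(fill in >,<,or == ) >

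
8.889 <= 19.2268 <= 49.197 True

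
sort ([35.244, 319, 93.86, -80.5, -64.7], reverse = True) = [319, 93.86, 35.244, -64.7, -80.5]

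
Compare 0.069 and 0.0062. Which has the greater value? 0.069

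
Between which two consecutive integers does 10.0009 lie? 10 and 11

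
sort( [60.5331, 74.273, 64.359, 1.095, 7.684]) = [1.095, 7.684, 60.5331, 64.359, 74.273]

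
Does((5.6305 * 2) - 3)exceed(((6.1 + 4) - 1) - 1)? Yes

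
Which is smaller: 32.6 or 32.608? 32.6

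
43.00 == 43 True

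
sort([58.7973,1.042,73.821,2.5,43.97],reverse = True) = [73.821,58.7973,43.97,2.5,1.042]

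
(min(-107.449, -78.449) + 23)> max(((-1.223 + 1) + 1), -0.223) False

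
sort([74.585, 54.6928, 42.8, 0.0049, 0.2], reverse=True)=[74.585, 54.6928, 42.8, 0.2, 0.0049]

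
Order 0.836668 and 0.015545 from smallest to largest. 0.015545, 0.836668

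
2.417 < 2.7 True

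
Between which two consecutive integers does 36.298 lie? 36 and 37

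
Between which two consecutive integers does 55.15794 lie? 55 and 56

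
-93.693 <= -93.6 True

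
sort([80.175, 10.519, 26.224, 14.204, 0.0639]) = [0.0639, 10.519, 14.204, 26.224, 80.175]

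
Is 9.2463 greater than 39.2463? No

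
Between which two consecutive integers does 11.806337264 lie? 11 and 12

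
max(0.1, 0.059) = 0.1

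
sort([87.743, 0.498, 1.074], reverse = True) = [87.743, 1.074, 0.498]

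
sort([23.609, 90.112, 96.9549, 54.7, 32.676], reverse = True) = [96.9549, 90.112, 54.7, 32.676, 23.609]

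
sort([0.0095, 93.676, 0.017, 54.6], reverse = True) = [93.676, 54.6, 0.017, 0.0095]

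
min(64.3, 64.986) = 64.3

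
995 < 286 False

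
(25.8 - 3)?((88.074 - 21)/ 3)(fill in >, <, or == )>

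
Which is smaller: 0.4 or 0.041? 0.041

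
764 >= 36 True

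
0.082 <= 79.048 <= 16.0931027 False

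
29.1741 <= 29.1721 False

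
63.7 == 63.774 False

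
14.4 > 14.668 False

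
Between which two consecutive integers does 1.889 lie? 1 and 2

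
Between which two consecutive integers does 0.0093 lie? 0 and 1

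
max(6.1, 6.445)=6.445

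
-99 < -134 False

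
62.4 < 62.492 True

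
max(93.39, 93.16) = 93.39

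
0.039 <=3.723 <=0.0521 False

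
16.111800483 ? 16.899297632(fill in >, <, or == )<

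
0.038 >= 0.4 False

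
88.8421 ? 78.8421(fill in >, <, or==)>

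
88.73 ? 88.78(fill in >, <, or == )<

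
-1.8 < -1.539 True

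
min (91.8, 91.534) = 91.534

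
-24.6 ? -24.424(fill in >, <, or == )<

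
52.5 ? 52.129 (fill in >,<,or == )>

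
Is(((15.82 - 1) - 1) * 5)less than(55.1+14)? No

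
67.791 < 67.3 False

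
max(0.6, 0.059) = 0.6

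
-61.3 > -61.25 False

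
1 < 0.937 False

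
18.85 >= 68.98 False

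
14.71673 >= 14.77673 False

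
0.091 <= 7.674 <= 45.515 True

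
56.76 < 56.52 False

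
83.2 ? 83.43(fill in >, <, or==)<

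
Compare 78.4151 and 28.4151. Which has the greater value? 78.4151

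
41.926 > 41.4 True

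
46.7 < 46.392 False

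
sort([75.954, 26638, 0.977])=[0.977, 75.954, 26638]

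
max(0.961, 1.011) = 1.011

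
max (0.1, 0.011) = 0.1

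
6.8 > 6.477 True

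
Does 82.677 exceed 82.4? Yes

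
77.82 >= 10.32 True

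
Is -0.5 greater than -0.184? No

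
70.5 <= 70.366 False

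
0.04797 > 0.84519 False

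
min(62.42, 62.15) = 62.15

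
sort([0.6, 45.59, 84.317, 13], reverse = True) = [84.317, 45.59, 13, 0.6]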